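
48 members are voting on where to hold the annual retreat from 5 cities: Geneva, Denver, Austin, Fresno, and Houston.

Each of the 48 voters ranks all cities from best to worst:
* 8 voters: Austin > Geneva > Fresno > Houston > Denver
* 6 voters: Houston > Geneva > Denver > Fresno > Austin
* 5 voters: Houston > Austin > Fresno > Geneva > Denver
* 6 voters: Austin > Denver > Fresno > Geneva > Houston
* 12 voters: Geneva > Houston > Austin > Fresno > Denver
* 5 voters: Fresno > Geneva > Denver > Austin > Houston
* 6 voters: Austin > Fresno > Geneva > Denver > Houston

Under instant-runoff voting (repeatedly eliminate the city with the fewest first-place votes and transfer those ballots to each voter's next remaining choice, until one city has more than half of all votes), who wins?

Austin

Round 1: Geneva 12, Denver 0, Austin 20, Fresno 5, Houston 11. Denver eliminated.
Round 2: Geneva 12, Austin 20, Fresno 5, Houston 11. Fresno eliminated.
Round 3: Geneva 17, Austin 20, Houston 11. Houston eliminated.
Round 4: Geneva 23, Austin 25. Austin has a majority (≥25).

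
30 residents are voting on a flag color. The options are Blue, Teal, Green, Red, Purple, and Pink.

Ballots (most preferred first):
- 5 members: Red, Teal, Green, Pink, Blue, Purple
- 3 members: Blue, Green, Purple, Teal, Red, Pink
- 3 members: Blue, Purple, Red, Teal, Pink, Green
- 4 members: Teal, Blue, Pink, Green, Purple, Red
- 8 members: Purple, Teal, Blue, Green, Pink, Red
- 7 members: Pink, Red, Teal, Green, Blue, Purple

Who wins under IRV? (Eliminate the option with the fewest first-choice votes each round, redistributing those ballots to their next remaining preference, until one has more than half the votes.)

Round 1: Blue 6, Teal 4, Green 0, Red 5, Purple 8, Pink 7. Green eliminated.
Round 2: Blue 6, Teal 4, Red 5, Purple 8, Pink 7. Teal eliminated.
Round 3: Blue 10, Red 5, Purple 8, Pink 7. Red eliminated.
Round 4: Blue 10, Purple 8, Pink 12. Purple eliminated.
Round 5: Blue 18, Pink 12. Blue has a majority (≥16).

Blue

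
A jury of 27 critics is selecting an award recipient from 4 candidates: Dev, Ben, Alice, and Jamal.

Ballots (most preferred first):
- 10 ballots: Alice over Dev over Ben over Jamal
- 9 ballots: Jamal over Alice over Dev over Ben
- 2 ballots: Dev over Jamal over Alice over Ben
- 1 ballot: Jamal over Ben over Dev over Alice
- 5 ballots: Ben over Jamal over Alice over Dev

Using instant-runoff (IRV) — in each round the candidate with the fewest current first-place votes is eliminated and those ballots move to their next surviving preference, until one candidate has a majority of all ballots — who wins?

Jamal

Round 1: Dev 2, Ben 5, Alice 10, Jamal 10. Dev eliminated.
Round 2: Ben 5, Alice 10, Jamal 12. Ben eliminated.
Round 3: Alice 10, Jamal 17. Jamal has a majority (≥14).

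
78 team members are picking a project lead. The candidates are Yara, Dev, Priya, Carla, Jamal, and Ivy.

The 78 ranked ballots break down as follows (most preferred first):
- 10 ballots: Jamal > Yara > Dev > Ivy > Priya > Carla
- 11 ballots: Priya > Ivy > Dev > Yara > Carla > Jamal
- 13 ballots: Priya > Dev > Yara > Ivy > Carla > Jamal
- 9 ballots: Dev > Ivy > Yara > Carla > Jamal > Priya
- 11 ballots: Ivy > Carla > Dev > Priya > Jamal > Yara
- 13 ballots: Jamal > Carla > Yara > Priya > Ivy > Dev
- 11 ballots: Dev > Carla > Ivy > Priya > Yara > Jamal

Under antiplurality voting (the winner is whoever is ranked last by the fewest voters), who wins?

Last-place votes: Yara 11, Dev 13, Priya 9, Carla 10, Jamal 35, Ivy 0.

Ivy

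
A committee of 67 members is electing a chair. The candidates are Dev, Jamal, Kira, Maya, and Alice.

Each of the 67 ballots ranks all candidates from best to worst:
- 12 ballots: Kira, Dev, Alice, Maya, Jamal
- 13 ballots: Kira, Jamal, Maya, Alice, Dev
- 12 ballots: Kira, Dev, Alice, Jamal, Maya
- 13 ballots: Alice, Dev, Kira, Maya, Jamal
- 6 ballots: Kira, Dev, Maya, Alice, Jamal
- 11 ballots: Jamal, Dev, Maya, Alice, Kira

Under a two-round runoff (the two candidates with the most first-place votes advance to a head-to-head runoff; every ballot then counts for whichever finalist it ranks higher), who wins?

Kira

Round 1 first-place votes: Dev 0, Jamal 11, Kira 43, Maya 0, Alice 13. Kira and Alice advance.
Runoff: Kira is ranked above Alice on 43 ballots, Alice above Kira on 24.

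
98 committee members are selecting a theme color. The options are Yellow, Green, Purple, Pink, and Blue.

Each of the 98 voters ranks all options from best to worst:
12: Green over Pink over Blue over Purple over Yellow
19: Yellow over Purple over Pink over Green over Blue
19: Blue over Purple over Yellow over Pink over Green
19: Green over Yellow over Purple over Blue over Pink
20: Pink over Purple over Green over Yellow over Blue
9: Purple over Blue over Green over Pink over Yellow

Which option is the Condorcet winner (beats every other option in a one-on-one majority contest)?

Purple

Purple vs Yellow: 60–38
Purple vs Green: 67–31
Purple vs Pink: 66–32
Purple vs Blue: 67–31
Purple beats every other option.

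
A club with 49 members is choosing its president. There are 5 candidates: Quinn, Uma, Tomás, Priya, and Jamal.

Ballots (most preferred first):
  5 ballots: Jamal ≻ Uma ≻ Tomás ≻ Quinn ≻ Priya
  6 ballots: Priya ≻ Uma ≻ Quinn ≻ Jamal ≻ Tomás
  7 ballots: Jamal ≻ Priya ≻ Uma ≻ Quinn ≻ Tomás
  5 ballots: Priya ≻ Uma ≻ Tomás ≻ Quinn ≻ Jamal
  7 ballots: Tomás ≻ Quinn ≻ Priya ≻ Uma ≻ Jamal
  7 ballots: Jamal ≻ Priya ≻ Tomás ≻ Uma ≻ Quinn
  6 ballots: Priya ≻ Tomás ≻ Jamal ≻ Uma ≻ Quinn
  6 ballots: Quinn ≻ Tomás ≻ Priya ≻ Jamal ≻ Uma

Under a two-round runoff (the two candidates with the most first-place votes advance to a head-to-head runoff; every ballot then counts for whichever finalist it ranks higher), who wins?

Round 1 first-place votes: Quinn 6, Uma 0, Tomás 7, Priya 17, Jamal 19. Jamal and Priya advance.
Runoff: Jamal is ranked above Priya on 19 ballots, Priya above Jamal on 30.

Priya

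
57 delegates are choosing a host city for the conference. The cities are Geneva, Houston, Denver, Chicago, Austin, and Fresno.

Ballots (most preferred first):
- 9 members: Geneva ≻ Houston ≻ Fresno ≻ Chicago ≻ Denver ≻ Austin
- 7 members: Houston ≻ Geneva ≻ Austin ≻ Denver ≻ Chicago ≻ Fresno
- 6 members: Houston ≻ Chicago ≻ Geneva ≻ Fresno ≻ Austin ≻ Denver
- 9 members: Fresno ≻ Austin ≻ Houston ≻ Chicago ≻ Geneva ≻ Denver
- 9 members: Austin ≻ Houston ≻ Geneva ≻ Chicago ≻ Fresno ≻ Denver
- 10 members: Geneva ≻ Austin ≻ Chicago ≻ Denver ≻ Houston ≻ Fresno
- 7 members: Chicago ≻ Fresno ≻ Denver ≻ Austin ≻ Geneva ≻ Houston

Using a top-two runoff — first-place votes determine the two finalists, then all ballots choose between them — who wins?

Round 1 first-place votes: Geneva 19, Houston 13, Denver 0, Chicago 7, Austin 9, Fresno 9. Geneva and Houston advance.
Runoff: Geneva is ranked above Houston on 26 ballots, Houston above Geneva on 31.

Houston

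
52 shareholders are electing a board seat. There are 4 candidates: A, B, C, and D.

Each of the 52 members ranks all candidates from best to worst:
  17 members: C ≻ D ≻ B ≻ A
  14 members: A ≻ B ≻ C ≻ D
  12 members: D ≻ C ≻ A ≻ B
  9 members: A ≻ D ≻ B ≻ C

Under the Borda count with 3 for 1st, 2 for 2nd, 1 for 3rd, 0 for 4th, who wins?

A: 17×0 + 14×3 + 12×1 + 9×3 = 81
B: 17×1 + 14×2 + 12×0 + 9×1 = 54
C: 17×3 + 14×1 + 12×2 + 9×0 = 89
D: 17×2 + 14×0 + 12×3 + 9×2 = 88

C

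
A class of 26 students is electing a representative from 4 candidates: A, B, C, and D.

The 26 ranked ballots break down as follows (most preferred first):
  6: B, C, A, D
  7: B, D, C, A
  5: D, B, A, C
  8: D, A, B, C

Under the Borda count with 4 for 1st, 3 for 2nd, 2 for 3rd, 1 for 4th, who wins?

A: 6×2 + 7×1 + 5×2 + 8×3 = 53
B: 6×4 + 7×4 + 5×3 + 8×2 = 83
C: 6×3 + 7×2 + 5×1 + 8×1 = 45
D: 6×1 + 7×3 + 5×4 + 8×4 = 79

B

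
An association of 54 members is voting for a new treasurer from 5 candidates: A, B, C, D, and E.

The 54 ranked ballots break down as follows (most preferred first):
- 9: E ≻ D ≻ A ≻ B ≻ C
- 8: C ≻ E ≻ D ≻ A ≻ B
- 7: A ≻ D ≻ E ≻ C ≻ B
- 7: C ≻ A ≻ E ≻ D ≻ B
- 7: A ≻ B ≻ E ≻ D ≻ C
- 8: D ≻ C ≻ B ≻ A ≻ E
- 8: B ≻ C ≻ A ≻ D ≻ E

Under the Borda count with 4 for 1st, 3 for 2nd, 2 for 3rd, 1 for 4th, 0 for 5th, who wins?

A

A: 9×2 + 8×1 + 7×4 + 7×3 + 7×4 + 8×1 + 8×2 = 127
B: 9×1 + 8×0 + 7×0 + 7×0 + 7×3 + 8×2 + 8×4 = 78
C: 9×0 + 8×4 + 7×1 + 7×4 + 7×0 + 8×3 + 8×3 = 115
D: 9×3 + 8×2 + 7×3 + 7×1 + 7×1 + 8×4 + 8×1 = 118
E: 9×4 + 8×3 + 7×2 + 7×2 + 7×2 + 8×0 + 8×0 = 102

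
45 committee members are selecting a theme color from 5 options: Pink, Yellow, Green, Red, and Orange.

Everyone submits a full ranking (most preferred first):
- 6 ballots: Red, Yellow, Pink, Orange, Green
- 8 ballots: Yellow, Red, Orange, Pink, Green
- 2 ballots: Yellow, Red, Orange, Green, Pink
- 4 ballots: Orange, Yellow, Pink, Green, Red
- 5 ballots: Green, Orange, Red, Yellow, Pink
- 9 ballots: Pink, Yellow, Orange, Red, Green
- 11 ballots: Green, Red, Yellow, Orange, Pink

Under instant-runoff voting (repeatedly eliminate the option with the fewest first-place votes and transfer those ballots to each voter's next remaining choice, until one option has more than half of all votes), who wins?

Yellow

Round 1: Pink 9, Yellow 10, Green 16, Red 6, Orange 4. Orange eliminated.
Round 2: Pink 9, Yellow 14, Green 16, Red 6. Red eliminated.
Round 3: Pink 9, Yellow 20, Green 16. Pink eliminated.
Round 4: Yellow 29, Green 16. Yellow has a majority (≥23).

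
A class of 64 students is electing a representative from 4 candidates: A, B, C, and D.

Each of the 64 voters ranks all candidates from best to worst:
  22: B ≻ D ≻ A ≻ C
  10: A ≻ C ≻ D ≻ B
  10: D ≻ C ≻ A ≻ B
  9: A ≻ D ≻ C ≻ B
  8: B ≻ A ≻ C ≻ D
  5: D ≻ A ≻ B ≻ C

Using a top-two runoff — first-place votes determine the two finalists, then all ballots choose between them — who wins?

Round 1 first-place votes: A 19, B 30, C 0, D 15. B and A advance.
Runoff: B is ranked above A on 30 ballots, A above B on 34.

A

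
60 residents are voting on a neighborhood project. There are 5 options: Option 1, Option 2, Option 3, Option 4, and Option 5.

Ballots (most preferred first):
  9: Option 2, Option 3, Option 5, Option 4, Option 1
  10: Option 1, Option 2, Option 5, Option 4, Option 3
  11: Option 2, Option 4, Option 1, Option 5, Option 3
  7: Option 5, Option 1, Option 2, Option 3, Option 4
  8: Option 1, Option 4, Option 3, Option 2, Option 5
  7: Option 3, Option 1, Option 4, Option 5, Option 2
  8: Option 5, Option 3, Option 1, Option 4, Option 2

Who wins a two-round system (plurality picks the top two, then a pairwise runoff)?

Option 1

Round 1 first-place votes: Option 1 18, Option 2 20, Option 3 7, Option 4 0, Option 5 15. Option 2 and Option 1 advance.
Runoff: Option 2 is ranked above Option 1 on 20 ballots, Option 1 above Option 2 on 40.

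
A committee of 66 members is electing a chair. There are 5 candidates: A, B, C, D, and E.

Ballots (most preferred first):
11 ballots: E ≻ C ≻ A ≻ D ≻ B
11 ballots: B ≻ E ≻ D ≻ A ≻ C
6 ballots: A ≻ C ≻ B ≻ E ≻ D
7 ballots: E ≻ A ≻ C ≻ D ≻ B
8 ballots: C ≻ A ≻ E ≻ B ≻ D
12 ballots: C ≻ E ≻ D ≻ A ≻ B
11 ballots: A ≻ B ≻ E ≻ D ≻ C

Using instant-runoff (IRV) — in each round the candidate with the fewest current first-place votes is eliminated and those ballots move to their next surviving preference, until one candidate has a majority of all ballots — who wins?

Round 1: A 17, B 11, C 20, D 0, E 18. D eliminated.
Round 2: A 17, B 11, C 20, E 18. B eliminated.
Round 3: A 17, C 20, E 29. A eliminated.
Round 4: C 26, E 40. E has a majority (≥34).

E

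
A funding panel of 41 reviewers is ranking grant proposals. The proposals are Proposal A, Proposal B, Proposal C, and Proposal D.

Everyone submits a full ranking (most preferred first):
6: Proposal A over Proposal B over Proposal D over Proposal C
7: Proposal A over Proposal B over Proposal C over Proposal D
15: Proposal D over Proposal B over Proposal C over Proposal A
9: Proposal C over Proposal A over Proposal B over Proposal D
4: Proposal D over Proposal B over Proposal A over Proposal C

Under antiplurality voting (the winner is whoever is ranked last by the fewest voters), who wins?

Last-place votes: Proposal A 15, Proposal B 0, Proposal C 10, Proposal D 16.

Proposal B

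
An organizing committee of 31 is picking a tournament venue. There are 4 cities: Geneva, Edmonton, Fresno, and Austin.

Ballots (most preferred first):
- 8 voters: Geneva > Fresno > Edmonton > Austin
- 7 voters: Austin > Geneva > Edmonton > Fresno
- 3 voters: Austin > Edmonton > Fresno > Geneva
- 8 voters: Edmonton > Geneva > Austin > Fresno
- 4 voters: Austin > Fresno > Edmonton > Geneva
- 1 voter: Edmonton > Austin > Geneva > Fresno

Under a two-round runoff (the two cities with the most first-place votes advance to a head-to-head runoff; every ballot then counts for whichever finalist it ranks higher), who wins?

Round 1 first-place votes: Geneva 8, Edmonton 9, Fresno 0, Austin 14. Austin and Edmonton advance.
Runoff: Austin is ranked above Edmonton on 14 ballots, Edmonton above Austin on 17.

Edmonton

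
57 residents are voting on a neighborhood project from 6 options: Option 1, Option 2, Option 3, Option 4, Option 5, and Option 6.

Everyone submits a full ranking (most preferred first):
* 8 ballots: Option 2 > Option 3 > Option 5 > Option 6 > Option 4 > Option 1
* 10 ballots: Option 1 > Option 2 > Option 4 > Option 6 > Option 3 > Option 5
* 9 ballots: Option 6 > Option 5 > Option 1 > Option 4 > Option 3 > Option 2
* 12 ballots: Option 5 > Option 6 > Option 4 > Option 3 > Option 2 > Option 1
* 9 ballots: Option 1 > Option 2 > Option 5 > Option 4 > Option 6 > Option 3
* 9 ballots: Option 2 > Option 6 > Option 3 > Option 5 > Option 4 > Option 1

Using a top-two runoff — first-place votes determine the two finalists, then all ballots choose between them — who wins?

Option 2

Round 1 first-place votes: Option 1 19, Option 2 17, Option 3 0, Option 4 0, Option 5 12, Option 6 9. Option 1 and Option 2 advance.
Runoff: Option 1 is ranked above Option 2 on 28 ballots, Option 2 above Option 1 on 29.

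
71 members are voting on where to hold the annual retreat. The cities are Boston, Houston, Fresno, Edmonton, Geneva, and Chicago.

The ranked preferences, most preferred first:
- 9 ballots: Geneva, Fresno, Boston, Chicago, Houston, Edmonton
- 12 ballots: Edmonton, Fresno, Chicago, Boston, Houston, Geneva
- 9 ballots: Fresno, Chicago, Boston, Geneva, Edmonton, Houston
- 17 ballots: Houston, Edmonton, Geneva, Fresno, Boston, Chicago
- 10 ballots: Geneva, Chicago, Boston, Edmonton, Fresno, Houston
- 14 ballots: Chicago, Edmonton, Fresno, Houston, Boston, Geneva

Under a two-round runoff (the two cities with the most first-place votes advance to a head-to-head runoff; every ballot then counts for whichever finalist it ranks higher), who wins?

Houston

Round 1 first-place votes: Boston 0, Houston 17, Fresno 9, Edmonton 12, Geneva 19, Chicago 14. Geneva and Houston advance.
Runoff: Geneva is ranked above Houston on 28 ballots, Houston above Geneva on 43.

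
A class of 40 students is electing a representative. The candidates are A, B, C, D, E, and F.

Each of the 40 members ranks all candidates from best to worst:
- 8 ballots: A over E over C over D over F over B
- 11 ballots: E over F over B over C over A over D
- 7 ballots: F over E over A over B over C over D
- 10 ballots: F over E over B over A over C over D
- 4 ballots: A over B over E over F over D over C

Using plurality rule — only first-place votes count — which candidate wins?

First-place votes: A 12, B 0, C 0, D 0, E 11, F 17.

F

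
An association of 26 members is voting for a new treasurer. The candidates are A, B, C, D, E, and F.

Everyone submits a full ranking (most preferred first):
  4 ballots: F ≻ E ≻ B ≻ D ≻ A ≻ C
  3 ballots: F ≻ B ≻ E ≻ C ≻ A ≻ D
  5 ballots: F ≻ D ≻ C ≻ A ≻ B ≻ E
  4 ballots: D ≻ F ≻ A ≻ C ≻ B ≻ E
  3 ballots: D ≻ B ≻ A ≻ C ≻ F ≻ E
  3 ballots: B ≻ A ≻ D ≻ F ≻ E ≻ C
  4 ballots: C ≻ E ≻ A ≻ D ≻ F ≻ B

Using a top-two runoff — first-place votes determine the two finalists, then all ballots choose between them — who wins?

D

Round 1 first-place votes: A 0, B 3, C 4, D 7, E 0, F 12. F and D advance.
Runoff: F is ranked above D on 12 ballots, D above F on 14.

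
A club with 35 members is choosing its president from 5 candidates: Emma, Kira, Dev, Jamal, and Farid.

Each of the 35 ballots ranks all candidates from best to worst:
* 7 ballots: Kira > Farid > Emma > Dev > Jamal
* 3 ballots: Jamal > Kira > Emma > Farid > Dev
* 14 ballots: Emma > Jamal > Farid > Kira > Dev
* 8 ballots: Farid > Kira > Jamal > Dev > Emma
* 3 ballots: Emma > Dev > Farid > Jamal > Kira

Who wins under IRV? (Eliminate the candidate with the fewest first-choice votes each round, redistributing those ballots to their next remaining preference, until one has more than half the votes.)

Round 1: Emma 17, Kira 7, Dev 0, Jamal 3, Farid 8. Dev eliminated.
Round 2: Emma 17, Kira 7, Jamal 3, Farid 8. Jamal eliminated.
Round 3: Emma 17, Kira 10, Farid 8. Farid eliminated.
Round 4: Emma 17, Kira 18. Kira has a majority (≥18).

Kira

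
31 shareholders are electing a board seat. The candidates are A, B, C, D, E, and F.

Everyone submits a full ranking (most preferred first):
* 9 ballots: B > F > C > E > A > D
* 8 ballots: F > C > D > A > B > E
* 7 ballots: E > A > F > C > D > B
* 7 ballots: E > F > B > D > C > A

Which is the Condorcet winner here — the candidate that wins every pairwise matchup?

F vs A: 24–7
F vs B: 22–9
F vs C: 31–0
F vs D: 31–0
F vs E: 17–14
F beats every other candidate.

F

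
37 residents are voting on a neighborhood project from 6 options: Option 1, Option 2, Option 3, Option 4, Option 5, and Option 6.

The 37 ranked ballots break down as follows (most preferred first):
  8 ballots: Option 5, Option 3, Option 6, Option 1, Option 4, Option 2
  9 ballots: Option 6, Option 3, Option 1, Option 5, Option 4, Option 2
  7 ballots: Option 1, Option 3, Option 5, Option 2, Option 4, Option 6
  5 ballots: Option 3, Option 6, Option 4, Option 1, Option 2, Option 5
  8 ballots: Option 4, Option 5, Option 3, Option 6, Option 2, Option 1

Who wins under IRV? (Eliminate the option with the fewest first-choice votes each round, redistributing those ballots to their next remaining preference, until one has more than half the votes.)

Round 1: Option 1 7, Option 2 0, Option 3 5, Option 4 8, Option 5 8, Option 6 9. Option 2 eliminated.
Round 2: Option 1 7, Option 3 5, Option 4 8, Option 5 8, Option 6 9. Option 3 eliminated.
Round 3: Option 1 7, Option 4 8, Option 5 8, Option 6 14. Option 1 eliminated.
Round 4: Option 4 8, Option 5 15, Option 6 14. Option 4 eliminated.
Round 5: Option 5 23, Option 6 14. Option 5 has a majority (≥19).

Option 5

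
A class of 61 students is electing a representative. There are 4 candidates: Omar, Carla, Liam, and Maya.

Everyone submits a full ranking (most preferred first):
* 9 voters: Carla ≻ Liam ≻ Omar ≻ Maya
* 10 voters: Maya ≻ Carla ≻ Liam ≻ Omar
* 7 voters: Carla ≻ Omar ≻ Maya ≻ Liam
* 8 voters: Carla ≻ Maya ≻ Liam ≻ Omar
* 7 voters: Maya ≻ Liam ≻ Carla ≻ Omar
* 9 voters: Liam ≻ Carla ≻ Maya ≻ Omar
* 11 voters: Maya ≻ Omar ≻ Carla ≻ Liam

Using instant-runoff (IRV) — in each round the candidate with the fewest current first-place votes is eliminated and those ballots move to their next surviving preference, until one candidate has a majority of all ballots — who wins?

Round 1: Omar 0, Carla 24, Liam 9, Maya 28. Omar eliminated.
Round 2: Carla 24, Liam 9, Maya 28. Liam eliminated.
Round 3: Carla 33, Maya 28. Carla has a majority (≥31).

Carla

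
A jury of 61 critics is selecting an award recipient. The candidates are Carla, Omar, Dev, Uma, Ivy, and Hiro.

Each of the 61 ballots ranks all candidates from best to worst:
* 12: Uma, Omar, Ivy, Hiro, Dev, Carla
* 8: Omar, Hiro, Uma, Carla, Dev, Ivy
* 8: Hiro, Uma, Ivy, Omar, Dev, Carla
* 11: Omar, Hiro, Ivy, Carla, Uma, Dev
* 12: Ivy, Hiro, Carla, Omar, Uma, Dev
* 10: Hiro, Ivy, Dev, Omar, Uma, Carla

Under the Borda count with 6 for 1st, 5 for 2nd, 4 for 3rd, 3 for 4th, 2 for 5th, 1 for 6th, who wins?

Carla: 12×1 + 8×3 + 8×1 + 11×3 + 12×4 + 10×1 = 135
Omar: 12×5 + 8×6 + 8×3 + 11×6 + 12×3 + 10×3 = 264
Dev: 12×2 + 8×2 + 8×2 + 11×1 + 12×1 + 10×4 = 119
Uma: 12×6 + 8×4 + 8×5 + 11×2 + 12×2 + 10×2 = 210
Ivy: 12×4 + 8×1 + 8×4 + 11×4 + 12×6 + 10×5 = 254
Hiro: 12×3 + 8×5 + 8×6 + 11×5 + 12×5 + 10×6 = 299

Hiro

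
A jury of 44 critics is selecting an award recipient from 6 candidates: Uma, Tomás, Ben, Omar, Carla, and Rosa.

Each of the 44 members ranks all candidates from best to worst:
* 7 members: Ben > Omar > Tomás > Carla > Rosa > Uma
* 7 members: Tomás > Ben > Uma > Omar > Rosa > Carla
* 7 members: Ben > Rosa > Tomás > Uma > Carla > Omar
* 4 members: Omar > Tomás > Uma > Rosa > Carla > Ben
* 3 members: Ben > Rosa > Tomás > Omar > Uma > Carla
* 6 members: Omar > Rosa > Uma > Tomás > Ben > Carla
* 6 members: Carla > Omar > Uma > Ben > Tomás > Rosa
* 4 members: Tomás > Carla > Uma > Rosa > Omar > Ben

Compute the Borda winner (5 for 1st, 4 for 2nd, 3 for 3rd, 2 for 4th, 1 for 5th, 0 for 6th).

Tomás

Uma: 7×0 + 7×3 + 7×2 + 4×3 + 3×1 + 6×3 + 6×3 + 4×3 = 98
Tomás: 7×3 + 7×5 + 7×3 + 4×4 + 3×3 + 6×2 + 6×1 + 4×5 = 140
Ben: 7×5 + 7×4 + 7×5 + 4×0 + 3×5 + 6×1 + 6×2 + 4×0 = 131
Omar: 7×4 + 7×2 + 7×0 + 4×5 + 3×2 + 6×5 + 6×4 + 4×1 = 126
Carla: 7×2 + 7×0 + 7×1 + 4×1 + 3×0 + 6×0 + 6×5 + 4×4 = 71
Rosa: 7×1 + 7×1 + 7×4 + 4×2 + 3×4 + 6×4 + 6×0 + 4×2 = 94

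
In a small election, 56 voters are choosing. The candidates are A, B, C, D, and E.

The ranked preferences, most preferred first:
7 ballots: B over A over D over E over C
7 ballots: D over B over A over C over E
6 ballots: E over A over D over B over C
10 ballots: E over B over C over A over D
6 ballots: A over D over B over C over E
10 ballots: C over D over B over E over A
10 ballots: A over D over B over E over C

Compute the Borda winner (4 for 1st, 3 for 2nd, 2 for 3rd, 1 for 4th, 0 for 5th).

A: 7×3 + 7×2 + 6×3 + 10×1 + 6×4 + 10×0 + 10×4 = 127
B: 7×4 + 7×3 + 6×1 + 10×3 + 6×2 + 10×2 + 10×2 = 137
C: 7×0 + 7×1 + 6×0 + 10×2 + 6×1 + 10×4 + 10×0 = 73
D: 7×2 + 7×4 + 6×2 + 10×0 + 6×3 + 10×3 + 10×3 = 132
E: 7×1 + 7×0 + 6×4 + 10×4 + 6×0 + 10×1 + 10×1 = 91

B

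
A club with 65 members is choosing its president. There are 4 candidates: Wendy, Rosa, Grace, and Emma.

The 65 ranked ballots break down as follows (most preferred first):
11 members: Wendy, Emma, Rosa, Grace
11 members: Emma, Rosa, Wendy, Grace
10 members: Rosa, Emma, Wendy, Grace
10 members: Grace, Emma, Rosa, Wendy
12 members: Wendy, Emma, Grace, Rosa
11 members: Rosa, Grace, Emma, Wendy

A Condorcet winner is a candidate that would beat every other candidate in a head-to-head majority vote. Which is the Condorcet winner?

Emma

Emma vs Wendy: 42–23
Emma vs Rosa: 44–21
Emma vs Grace: 44–21
Emma beats every other candidate.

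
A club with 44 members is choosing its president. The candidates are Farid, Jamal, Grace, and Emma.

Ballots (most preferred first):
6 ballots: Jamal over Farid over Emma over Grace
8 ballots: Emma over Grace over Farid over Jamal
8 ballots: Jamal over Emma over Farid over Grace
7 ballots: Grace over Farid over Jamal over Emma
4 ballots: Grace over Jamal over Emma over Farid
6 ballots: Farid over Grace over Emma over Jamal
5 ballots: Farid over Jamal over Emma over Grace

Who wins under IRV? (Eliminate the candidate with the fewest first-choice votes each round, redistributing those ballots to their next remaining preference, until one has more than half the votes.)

Grace

Round 1: Farid 11, Jamal 14, Grace 11, Emma 8. Emma eliminated.
Round 2: Farid 11, Jamal 14, Grace 19. Farid eliminated.
Round 3: Jamal 19, Grace 25. Grace has a majority (≥23).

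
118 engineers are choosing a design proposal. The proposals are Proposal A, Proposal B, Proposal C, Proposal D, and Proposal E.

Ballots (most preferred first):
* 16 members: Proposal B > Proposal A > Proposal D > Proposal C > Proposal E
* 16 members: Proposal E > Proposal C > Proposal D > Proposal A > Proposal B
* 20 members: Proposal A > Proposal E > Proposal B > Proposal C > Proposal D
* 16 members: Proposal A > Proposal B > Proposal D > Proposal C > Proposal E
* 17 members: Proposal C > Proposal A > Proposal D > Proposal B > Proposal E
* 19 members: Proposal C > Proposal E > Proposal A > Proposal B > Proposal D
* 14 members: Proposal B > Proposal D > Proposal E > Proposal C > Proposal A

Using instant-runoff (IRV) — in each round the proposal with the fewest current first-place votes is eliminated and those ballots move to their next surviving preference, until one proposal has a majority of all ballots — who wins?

Proposal C

Round 1: Proposal A 36, Proposal B 30, Proposal C 36, Proposal D 0, Proposal E 16. Proposal D eliminated.
Round 2: Proposal A 36, Proposal B 30, Proposal C 36, Proposal E 16. Proposal E eliminated.
Round 3: Proposal A 36, Proposal B 30, Proposal C 52. Proposal B eliminated.
Round 4: Proposal A 52, Proposal C 66. Proposal C has a majority (≥60).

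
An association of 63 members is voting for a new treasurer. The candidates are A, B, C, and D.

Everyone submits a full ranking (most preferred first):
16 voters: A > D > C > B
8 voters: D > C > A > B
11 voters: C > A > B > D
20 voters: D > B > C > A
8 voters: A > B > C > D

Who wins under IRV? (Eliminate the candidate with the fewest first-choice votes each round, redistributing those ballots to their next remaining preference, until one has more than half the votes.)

A

Round 1: A 24, B 0, C 11, D 28. B eliminated.
Round 2: A 24, C 11, D 28. C eliminated.
Round 3: A 35, D 28. A has a majority (≥32).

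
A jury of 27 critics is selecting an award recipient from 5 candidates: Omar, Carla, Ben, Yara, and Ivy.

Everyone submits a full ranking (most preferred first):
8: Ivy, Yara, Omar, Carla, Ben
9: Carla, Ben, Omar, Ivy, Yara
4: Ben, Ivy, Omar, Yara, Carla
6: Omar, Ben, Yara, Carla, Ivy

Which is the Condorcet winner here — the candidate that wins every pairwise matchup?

Omar

Omar vs Carla: 18–9
Omar vs Ben: 14–13
Omar vs Yara: 19–8
Omar vs Ivy: 15–12
Omar beats every other candidate.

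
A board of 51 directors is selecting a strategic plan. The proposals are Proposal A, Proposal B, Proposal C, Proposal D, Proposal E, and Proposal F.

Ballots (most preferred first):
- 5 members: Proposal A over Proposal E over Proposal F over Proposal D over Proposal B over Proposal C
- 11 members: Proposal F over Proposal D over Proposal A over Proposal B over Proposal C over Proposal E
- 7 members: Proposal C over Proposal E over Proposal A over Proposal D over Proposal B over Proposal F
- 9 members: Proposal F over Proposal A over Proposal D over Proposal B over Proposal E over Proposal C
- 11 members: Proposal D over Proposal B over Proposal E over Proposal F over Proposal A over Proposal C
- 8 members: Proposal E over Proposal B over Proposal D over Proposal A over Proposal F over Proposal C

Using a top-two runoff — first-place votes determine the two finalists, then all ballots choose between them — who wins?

Round 1 first-place votes: Proposal A 5, Proposal B 0, Proposal C 7, Proposal D 11, Proposal E 8, Proposal F 20. Proposal F and Proposal D advance.
Runoff: Proposal F is ranked above Proposal D on 25 ballots, Proposal D above Proposal F on 26.

Proposal D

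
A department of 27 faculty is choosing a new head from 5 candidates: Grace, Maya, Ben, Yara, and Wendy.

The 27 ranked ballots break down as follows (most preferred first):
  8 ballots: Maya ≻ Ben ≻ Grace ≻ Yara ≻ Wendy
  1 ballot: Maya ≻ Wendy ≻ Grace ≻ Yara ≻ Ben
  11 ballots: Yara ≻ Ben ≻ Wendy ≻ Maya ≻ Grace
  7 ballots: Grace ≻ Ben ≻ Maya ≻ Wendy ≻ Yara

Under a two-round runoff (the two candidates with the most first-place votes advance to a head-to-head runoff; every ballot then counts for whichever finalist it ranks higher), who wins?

Maya

Round 1 first-place votes: Grace 7, Maya 9, Ben 0, Yara 11, Wendy 0. Yara and Maya advance.
Runoff: Yara is ranked above Maya on 11 ballots, Maya above Yara on 16.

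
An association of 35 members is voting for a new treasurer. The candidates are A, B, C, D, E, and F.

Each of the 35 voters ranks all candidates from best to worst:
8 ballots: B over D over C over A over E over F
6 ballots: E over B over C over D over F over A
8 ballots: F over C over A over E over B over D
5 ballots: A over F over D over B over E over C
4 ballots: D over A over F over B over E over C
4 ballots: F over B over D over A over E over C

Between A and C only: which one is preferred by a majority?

C

A is ranked above C on 13 ballots; C above A on 22.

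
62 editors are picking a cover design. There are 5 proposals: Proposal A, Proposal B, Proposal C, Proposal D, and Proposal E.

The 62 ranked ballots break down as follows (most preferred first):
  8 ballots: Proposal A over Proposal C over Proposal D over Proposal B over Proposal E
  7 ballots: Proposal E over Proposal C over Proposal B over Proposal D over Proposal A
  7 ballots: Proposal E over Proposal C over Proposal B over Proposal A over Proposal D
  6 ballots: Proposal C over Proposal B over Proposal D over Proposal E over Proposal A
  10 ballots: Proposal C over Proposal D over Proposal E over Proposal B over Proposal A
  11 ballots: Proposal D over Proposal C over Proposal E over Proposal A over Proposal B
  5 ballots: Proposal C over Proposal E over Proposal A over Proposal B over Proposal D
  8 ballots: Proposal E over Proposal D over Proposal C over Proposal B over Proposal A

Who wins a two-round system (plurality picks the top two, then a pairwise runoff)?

Proposal C

Round 1 first-place votes: Proposal A 8, Proposal B 0, Proposal C 21, Proposal D 11, Proposal E 22. Proposal E and Proposal C advance.
Runoff: Proposal E is ranked above Proposal C on 22 ballots, Proposal C above Proposal E on 40.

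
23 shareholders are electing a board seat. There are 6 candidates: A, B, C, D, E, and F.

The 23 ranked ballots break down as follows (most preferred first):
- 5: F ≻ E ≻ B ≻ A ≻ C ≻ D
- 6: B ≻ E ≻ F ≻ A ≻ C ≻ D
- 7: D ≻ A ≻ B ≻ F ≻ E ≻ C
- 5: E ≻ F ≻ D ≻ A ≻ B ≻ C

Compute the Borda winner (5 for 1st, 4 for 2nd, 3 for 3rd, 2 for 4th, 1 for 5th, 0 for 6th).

F

A: 5×2 + 6×2 + 7×4 + 5×2 = 60
B: 5×3 + 6×5 + 7×3 + 5×1 = 71
C: 5×1 + 6×1 + 7×0 + 5×0 = 11
D: 5×0 + 6×0 + 7×5 + 5×3 = 50
E: 5×4 + 6×4 + 7×1 + 5×5 = 76
F: 5×5 + 6×3 + 7×2 + 5×4 = 77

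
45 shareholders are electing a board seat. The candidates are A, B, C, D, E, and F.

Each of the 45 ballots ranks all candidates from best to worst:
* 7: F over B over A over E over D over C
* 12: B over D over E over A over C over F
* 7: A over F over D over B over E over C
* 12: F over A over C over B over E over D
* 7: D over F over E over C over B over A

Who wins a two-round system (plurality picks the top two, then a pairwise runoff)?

Round 1 first-place votes: A 7, B 12, C 0, D 7, E 0, F 19. F and B advance.
Runoff: F is ranked above B on 33 ballots, B above F on 12.

F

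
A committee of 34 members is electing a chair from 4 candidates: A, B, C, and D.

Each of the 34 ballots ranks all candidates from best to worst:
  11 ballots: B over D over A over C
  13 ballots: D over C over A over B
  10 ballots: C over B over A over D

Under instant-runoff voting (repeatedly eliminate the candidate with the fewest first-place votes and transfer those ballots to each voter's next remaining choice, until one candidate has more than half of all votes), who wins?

B

Round 1: A 0, B 11, C 10, D 13. A eliminated.
Round 2: B 11, C 10, D 13. C eliminated.
Round 3: B 21, D 13. B has a majority (≥18).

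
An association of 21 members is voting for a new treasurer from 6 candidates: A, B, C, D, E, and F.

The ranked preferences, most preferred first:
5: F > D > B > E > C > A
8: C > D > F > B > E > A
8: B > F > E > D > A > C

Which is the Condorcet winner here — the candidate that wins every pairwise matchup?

F

F vs A: 21–0
F vs B: 13–8
F vs C: 13–8
F vs D: 13–8
F vs E: 21–0
F beats every other candidate.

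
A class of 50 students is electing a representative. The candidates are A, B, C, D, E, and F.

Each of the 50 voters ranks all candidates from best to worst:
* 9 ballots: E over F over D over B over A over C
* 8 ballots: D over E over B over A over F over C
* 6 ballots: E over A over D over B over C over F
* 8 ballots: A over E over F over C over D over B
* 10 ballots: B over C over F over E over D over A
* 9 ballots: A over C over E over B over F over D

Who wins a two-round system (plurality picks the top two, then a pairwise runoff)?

E

Round 1 first-place votes: A 17, B 10, C 0, D 8, E 15, F 0. A and E advance.
Runoff: A is ranked above E on 17 ballots, E above A on 33.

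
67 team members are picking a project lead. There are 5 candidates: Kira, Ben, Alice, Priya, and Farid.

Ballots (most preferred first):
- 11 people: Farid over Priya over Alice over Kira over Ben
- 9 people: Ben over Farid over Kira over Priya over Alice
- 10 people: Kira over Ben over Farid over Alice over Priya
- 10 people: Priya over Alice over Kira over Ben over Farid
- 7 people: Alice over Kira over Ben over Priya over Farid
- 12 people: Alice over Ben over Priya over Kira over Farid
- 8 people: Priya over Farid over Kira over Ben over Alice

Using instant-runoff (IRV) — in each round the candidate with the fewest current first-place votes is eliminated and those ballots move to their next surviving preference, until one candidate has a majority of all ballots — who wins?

Farid

Round 1: Kira 10, Ben 9, Alice 19, Priya 18, Farid 11. Ben eliminated.
Round 2: Kira 10, Alice 19, Priya 18, Farid 20. Kira eliminated.
Round 3: Alice 19, Priya 18, Farid 30. Priya eliminated.
Round 4: Alice 29, Farid 38. Farid has a majority (≥34).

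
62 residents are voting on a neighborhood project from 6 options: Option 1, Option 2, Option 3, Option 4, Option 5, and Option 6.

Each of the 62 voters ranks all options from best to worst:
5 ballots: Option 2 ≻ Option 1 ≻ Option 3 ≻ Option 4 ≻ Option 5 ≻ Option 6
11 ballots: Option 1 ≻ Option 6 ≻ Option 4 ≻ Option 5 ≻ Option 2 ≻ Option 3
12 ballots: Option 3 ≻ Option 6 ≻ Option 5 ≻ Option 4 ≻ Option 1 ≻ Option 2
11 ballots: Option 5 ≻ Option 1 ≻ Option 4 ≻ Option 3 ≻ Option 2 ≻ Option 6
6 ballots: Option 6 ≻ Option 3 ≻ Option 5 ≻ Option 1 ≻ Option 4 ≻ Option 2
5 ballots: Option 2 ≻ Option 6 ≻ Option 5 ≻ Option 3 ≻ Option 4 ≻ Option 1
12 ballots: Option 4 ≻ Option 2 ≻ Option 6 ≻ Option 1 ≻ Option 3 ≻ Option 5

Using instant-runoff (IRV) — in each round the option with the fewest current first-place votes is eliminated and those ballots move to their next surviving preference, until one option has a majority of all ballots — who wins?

Option 1

Round 1: Option 1 11, Option 2 10, Option 3 12, Option 4 12, Option 5 11, Option 6 6. Option 6 eliminated.
Round 2: Option 1 11, Option 2 10, Option 3 18, Option 4 12, Option 5 11. Option 2 eliminated.
Round 3: Option 1 16, Option 3 18, Option 4 12, Option 5 16. Option 4 eliminated.
Round 4: Option 1 28, Option 3 18, Option 5 16. Option 5 eliminated.
Round 5: Option 1 39, Option 3 23. Option 1 has a majority (≥32).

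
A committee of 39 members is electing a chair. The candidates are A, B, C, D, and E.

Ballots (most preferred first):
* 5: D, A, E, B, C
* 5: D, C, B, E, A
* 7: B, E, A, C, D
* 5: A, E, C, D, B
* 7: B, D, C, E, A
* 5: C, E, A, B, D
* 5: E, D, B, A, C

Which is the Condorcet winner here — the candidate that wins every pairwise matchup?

E vs A: 29–10
E vs B: 20–19
E vs C: 22–17
E vs D: 22–17
E beats every other candidate.

E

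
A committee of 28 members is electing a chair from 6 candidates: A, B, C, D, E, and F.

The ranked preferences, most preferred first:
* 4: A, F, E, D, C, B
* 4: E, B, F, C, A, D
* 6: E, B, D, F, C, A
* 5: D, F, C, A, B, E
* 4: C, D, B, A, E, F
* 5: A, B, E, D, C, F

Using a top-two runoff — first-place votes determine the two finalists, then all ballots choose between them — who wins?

Round 1 first-place votes: A 9, B 0, C 4, D 5, E 10, F 0. E and A advance.
Runoff: E is ranked above A on 10 ballots, A above E on 18.

A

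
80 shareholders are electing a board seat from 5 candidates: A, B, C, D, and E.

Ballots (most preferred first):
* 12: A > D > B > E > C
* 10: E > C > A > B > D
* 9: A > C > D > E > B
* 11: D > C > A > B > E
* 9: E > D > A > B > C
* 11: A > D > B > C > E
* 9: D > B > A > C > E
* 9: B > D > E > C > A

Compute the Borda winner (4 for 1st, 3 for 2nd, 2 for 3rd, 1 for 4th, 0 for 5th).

D

A: 12×4 + 10×2 + 9×4 + 11×2 + 9×2 + 11×4 + 9×2 + 9×0 = 206
B: 12×2 + 10×1 + 9×0 + 11×1 + 9×1 + 11×2 + 9×3 + 9×4 = 139
C: 12×0 + 10×3 + 9×3 + 11×3 + 9×0 + 11×1 + 9×1 + 9×1 = 119
D: 12×3 + 10×0 + 9×2 + 11×4 + 9×3 + 11×3 + 9×4 + 9×3 = 221
E: 12×1 + 10×4 + 9×1 + 11×0 + 9×4 + 11×0 + 9×0 + 9×2 = 115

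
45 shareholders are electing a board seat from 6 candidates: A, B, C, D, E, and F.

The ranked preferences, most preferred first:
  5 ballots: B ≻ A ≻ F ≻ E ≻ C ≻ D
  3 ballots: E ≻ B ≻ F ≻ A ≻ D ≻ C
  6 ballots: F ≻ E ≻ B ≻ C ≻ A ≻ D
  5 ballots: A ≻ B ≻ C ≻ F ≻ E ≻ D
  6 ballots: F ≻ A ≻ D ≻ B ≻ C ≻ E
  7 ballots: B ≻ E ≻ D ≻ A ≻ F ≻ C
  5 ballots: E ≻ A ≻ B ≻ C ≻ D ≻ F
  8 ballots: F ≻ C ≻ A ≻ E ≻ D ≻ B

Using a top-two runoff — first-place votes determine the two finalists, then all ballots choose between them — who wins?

B

Round 1 first-place votes: A 5, B 12, C 0, D 0, E 8, F 20. F and B advance.
Runoff: F is ranked above B on 20 ballots, B above F on 25.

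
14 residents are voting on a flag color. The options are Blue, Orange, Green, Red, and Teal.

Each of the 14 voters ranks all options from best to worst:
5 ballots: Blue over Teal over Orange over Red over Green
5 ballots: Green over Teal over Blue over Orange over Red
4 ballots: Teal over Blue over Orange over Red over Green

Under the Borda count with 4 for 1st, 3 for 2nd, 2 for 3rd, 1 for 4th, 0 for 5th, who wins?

Blue: 5×4 + 5×2 + 4×3 = 42
Orange: 5×2 + 5×1 + 4×2 = 23
Green: 5×0 + 5×4 + 4×0 = 20
Red: 5×1 + 5×0 + 4×1 = 9
Teal: 5×3 + 5×3 + 4×4 = 46

Teal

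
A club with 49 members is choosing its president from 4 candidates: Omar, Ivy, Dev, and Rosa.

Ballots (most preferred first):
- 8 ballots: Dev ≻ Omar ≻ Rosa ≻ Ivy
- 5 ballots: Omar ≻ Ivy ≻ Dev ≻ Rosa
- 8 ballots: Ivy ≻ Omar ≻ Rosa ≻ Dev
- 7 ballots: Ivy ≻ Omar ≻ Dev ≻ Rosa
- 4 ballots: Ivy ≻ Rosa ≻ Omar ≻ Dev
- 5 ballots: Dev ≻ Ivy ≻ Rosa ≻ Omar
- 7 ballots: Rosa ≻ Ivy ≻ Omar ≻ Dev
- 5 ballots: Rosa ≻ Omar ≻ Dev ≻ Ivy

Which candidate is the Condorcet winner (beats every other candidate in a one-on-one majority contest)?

Ivy

Ivy vs Omar: 31–18
Ivy vs Dev: 31–18
Ivy vs Rosa: 29–20
Ivy beats every other candidate.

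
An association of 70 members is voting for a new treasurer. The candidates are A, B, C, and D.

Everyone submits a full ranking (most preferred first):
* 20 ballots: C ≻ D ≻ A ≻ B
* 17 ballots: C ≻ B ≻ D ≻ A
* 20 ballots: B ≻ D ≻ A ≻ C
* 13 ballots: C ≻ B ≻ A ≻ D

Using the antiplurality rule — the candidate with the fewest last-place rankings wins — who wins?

Last-place votes: A 17, B 20, C 20, D 13.

D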